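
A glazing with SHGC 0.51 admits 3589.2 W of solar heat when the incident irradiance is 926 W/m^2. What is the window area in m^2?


Rearrange Q = Area * SHGC * Irradiance:
  Area = Q / (SHGC * Irradiance)
  Area = 3589.2 / (0.51 * 926) = 7.6 m^2

7.6 m^2


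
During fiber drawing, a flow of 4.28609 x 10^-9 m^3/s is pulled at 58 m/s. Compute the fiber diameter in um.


Cross-sectional area from continuity:
  A = Q / v = 4.28609 x 10^-9 / 58 = 7.38981 x 10^-11 m^2
Diameter from circular cross-section:
  d = sqrt(4A / pi) * 10^6 (m -> um)
  d = sqrt(4 * 7.38981 x 10^-11 / pi) * 10^6 = 9.7 um

9.7 um


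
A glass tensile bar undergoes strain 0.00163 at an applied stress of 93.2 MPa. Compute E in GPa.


Young's modulus: E = stress / strain
  E = 93.2 MPa / 0.00163 = 57177.91 MPa
Convert to GPa: 57177.91 / 1000 = 57.18 GPa

57.18 GPa


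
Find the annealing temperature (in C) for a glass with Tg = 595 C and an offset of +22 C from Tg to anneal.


The annealing temperature is Tg plus the offset:
  T_anneal = 595 + 22 = 617 C

617 C


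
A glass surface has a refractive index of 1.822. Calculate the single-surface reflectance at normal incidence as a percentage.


Fresnel reflectance at normal incidence:
  R = ((n - 1)/(n + 1))^2
  (n - 1)/(n + 1) = (1.822 - 1)/(1.822 + 1) = 0.291283
  R = 0.291283^2 = 0.0848458
  R(%) = 0.0848458 * 100 = 8.485%

8.485%


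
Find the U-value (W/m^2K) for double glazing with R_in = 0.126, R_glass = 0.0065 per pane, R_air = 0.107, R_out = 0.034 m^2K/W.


Total thermal resistance (series):
  R_total = R_in + R_glass + R_air + R_glass + R_out
  R_total = 0.126 + 0.0065 + 0.107 + 0.0065 + 0.034 = 0.28 m^2K/W
U-value = 1 / R_total = 1 / 0.28 = 3.571 W/m^2K

3.571 W/m^2K


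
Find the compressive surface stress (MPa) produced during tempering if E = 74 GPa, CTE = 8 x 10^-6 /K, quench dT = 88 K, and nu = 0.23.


Tempering stress: sigma = E * alpha * dT / (1 - nu)
  E (MPa) = 74 * 1000 = 74000
  Numerator = 74000 * (8 x 10^-6) * 88 = 52.096
  Denominator = 1 - 0.23 = 0.77
  sigma = 52.096 / 0.77 = 67.7 MPa

67.7 MPa


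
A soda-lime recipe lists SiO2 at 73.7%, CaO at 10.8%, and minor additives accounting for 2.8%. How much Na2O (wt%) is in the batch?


Pieces sum to 100%:
  Na2O = 100 - (SiO2 + CaO + others)
  Na2O = 100 - (73.7 + 10.8 + 2.8) = 12.7%

12.7%


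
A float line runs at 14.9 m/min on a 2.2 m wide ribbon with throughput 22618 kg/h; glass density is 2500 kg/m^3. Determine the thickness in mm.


Ribbon cross-section from mass balance:
  Volume rate = throughput / density = 22618 / 2500 = 9.0472 m^3/h
  thickness = volume rate / (speed * 60 * width), i.e.
  thickness = throughput / (60 * speed * width * density) * 1000
  thickness = 22618 / (60 * 14.9 * 2.2 * 2500) * 1000 = 4.6 mm

4.6 mm


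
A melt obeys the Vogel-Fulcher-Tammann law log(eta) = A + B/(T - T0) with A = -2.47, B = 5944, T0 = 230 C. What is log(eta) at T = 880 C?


VFT equation: log(eta) = A + B / (T - T0)
  T - T0 = 880 - 230 = 650
  B / (T - T0) = 5944 / 650 = 9.145
  log(eta) = -2.47 + 9.145 = 6.675

6.675


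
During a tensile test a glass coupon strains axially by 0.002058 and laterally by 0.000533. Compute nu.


Poisson's ratio: nu = lateral strain / axial strain
  nu = 0.000533 / 0.002058 = 0.259

0.259


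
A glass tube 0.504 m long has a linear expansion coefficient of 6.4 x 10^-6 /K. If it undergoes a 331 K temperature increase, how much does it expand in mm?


Thermal expansion formula: dL = alpha * L0 * dT
  dL = (6.4 x 10^-6) * 0.504 * 331 = 0.00106767 m
Convert to mm: 0.00106767 * 1000 = 1.0677 mm

1.0677 mm


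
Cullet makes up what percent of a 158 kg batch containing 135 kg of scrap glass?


Cullet ratio = (cullet mass / total batch mass) * 100
  Ratio = 135 / 158 * 100 = 85.44%

85.44%


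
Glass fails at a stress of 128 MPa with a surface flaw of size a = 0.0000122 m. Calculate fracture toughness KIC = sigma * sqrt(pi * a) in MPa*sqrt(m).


Fracture toughness: KIC = sigma * sqrt(pi * a)
  pi * a = pi * 0.0000122 = 0.000038327
  sqrt(pi * a) = 0.006191
  KIC = 128 * 0.006191 = 0.792 MPa*sqrt(m)

0.792 MPa*sqrt(m)


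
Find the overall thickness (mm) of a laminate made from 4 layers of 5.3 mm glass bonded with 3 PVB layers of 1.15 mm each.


Total thickness = glass contribution + PVB contribution
  Glass: 4 * 5.3 = 21.2 mm
  PVB: 3 * 1.15 = 3.45 mm
  Total = 21.2 + 3.45 = 24.65 mm

24.65 mm


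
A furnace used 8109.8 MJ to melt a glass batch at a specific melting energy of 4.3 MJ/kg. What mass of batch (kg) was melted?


Rearrange E = m * s for m:
  m = E / s
  m = 8109.8 / 4.3 = 1886.0 kg

1886.0 kg


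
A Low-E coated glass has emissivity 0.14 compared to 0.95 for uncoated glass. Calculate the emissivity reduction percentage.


Percentage reduction = (1 - coated/uncoated) * 100
  Ratio = 0.14 / 0.95 = 0.1474
  Reduction = (1 - 0.1474) * 100 = 85.3%

85.3%


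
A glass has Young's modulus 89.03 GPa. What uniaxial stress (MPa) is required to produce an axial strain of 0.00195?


Rearrange E = sigma / epsilon:
  sigma = E * epsilon
  E (MPa) = 89.03 * 1000 = 89030
  sigma = 89030 * 0.00195 = 173.61 MPa

173.61 MPa


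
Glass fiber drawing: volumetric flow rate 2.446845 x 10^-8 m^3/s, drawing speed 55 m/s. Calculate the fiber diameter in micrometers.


Cross-sectional area from continuity:
  A = Q / v = 2.446845 x 10^-8 / 55 = 4.448809 x 10^-10 m^2
Diameter from circular cross-section:
  d = sqrt(4A / pi) * 10^6 (m -> um)
  d = sqrt(4 * 4.448809 x 10^-10 / pi) * 10^6 = 23.8 um

23.8 um


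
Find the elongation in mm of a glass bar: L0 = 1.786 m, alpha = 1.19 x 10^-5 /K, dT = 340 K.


Thermal expansion formula: dL = alpha * L0 * dT
  dL = (1.19 x 10^-5) * 1.786 * 340 = 0.00722616 m
Convert to mm: 0.00722616 * 1000 = 7.2262 mm

7.2262 mm


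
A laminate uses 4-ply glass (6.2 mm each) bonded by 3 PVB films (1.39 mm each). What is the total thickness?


Total thickness = glass contribution + PVB contribution
  Glass: 4 * 6.2 = 24.8 mm
  PVB: 3 * 1.39 = 4.17 mm
  Total = 24.8 + 4.17 = 28.97 mm

28.97 mm


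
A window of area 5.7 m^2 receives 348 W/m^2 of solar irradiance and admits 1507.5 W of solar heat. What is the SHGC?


Rearrange Q = Area * SHGC * Irradiance:
  SHGC = Q / (Area * Irradiance)
  SHGC = 1507.5 / (5.7 * 348) = 0.76

0.76


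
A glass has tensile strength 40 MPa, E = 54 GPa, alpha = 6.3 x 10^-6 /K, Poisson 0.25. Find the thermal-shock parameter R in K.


Thermal shock resistance: R = sigma * (1 - nu) / (E * alpha)
  Numerator = 40 * (1 - 0.25) = 30.0
  Denominator = 54 * 1000 * (6.3 x 10^-6) = 0.3402
  R = 30.0 / 0.3402 = 88.2 K

88.2 K


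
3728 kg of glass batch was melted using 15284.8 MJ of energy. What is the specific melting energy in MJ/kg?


Rearrange E = m * s for s:
  s = E / m
  s = 15284.8 / 3728 = 4.1 MJ/kg

4.1 MJ/kg


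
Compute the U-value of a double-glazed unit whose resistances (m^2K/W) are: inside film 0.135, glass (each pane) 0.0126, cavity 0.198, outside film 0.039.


Total thermal resistance (series):
  R_total = R_in + R_glass + R_air + R_glass + R_out
  R_total = 0.135 + 0.0126 + 0.198 + 0.0126 + 0.039 = 0.3972 m^2K/W
U-value = 1 / R_total = 1 / 0.3972 = 2.518 W/m^2K

2.518 W/m^2K


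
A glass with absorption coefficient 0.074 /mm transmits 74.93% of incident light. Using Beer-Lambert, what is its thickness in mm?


Rearrange T = exp(-alpha * thickness):
  thickness = -ln(T) / alpha
  T = 74.93/100 = 0.7493
  ln(T) = -0.28862
  -ln(T) = 0.28862
  thickness = 0.28862 / 0.074 = 3.9 mm

3.9 mm


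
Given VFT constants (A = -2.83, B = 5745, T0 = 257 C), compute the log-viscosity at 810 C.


VFT equation: log(eta) = A + B / (T - T0)
  T - T0 = 810 - 257 = 553
  B / (T - T0) = 5745 / 553 = 10.389
  log(eta) = -2.83 + 10.389 = 7.559

7.559


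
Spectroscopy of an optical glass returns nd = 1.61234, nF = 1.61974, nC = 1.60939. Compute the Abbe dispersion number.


Abbe number formula: Vd = (nd - 1) / (nF - nC)
  nd - 1 = 1.61234 - 1 = 0.61234
  nF - nC = 1.61974 - 1.60939 = 0.01035
  Vd = 0.61234 / 0.01035 = 59.16

59.16


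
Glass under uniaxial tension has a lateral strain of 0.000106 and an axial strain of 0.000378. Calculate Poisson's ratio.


Poisson's ratio: nu = lateral strain / axial strain
  nu = 0.000106 / 0.000378 = 0.2804

0.2804


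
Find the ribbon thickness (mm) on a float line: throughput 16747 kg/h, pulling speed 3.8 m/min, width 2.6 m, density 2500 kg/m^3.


Ribbon cross-section from mass balance:
  Volume rate = throughput / density = 16747 / 2500 = 6.6988 m^3/h
  thickness = volume rate / (speed * 60 * width), i.e.
  thickness = throughput / (60 * speed * width * density) * 1000
  thickness = 16747 / (60 * 3.8 * 2.6 * 2500) * 1000 = 11.3 mm

11.3 mm


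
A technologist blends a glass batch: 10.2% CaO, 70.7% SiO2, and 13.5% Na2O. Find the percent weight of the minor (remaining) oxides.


Sum the three major oxides:
  SiO2 + Na2O + CaO = 70.7 + 13.5 + 10.2 = 94.4%
Subtract from 100%:
  Others = 100 - 94.4 = 5.6%

5.6%


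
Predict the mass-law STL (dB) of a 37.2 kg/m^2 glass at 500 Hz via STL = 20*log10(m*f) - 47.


Mass law: STL = 20 * log10(m * f) - 47
  m * f = 37.2 * 500 = 18600
  log10(18600) = 4.26951
  STL = 20 * 4.26951 - 47 = 85.3902 - 47 = 38.4 dB

38.4 dB


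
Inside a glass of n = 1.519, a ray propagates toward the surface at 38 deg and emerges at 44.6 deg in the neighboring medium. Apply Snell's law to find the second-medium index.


Apply Snell's law: n1 * sin(theta1) = n2 * sin(theta2)
  n2 = n1 * sin(theta1) / sin(theta2)
  sin(38) = 0.615661
  sin(44.6) = 0.702153
  n2 = 1.519 * 0.615661 / 0.702153 = 1.3319

1.3319


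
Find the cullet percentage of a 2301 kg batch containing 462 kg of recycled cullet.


Cullet ratio = (cullet mass / total batch mass) * 100
  Ratio = 462 / 2301 * 100 = 20.08%

20.08%


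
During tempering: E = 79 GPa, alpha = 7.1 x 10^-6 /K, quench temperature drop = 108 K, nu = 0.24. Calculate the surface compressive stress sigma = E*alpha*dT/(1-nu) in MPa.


Tempering stress: sigma = E * alpha * dT / (1 - nu)
  E (MPa) = 79 * 1000 = 79000
  Numerator = 79000 * (7.1 x 10^-6) * 108 = 60.5772
  Denominator = 1 - 0.24 = 0.76
  sigma = 60.5772 / 0.76 = 79.7 MPa

79.7 MPa


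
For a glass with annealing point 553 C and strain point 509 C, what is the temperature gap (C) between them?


Gap = T_anneal - T_strain:
  gap = 553 - 509 = 44 C

44 C


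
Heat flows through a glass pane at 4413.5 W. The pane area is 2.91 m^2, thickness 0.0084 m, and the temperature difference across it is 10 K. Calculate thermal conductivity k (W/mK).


Fourier's law rearranged: k = Q * t / (A * dT)
  Numerator = 4413.5 * 0.0084 = 37.0734
  Denominator = 2.91 * 10 = 29.1
  k = 37.0734 / 29.1 = 1.274 W/mK

1.274 W/mK


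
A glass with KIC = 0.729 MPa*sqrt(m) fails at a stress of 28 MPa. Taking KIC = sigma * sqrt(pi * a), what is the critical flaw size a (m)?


Rearrange KIC = sigma * sqrt(pi * a):
  sqrt(pi * a) = KIC / sigma
  sqrt(pi * a) = 0.729 / 28 = 0.026036
  a = (KIC / sigma)^2 / pi
  a = 0.026036^2 / pi = 0.0002158 m

0.0002158 m


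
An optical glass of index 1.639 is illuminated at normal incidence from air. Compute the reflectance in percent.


Fresnel reflectance at normal incidence:
  R = ((n - 1)/(n + 1))^2
  (n - 1)/(n + 1) = (1.639 - 1)/(1.639 + 1) = 0.242137
  R = 0.242137^2 = 0.0586303
  R(%) = 0.0586303 * 100 = 5.863%

5.863%


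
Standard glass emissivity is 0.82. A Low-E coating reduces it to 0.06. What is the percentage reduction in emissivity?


Percentage reduction = (1 - coated/uncoated) * 100
  Ratio = 0.06 / 0.82 = 0.0732
  Reduction = (1 - 0.0732) * 100 = 92.7%

92.7%


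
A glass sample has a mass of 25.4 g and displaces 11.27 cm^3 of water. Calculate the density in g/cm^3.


Use the definition of density:
  rho = mass / volume
  rho = 25.4 / 11.27 = 2.254 g/cm^3

2.254 g/cm^3


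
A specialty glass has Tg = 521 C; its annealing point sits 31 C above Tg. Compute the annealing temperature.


The annealing temperature is Tg plus the offset:
  T_anneal = 521 + 31 = 552 C

552 C


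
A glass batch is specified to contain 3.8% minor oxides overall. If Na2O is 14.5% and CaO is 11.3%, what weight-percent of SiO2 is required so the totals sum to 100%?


Known pieces sum to 100%:
  SiO2 = 100 - (others + Na2O + CaO)
  SiO2 = 100 - (3.8 + 14.5 + 11.3) = 70.4%

70.4%


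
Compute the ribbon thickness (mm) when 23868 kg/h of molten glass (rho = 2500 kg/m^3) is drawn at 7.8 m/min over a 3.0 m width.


Ribbon cross-section from mass balance:
  Volume rate = throughput / density = 23868 / 2500 = 9.5472 m^3/h
  thickness = volume rate / (speed * 60 * width), i.e.
  thickness = throughput / (60 * speed * width * density) * 1000
  thickness = 23868 / (60 * 7.8 * 3.0 * 2500) * 1000 = 6.8 mm

6.8 mm


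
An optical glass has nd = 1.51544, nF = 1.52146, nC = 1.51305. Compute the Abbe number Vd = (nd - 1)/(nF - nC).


Abbe number formula: Vd = (nd - 1) / (nF - nC)
  nd - 1 = 1.51544 - 1 = 0.51544
  nF - nC = 1.52146 - 1.51305 = 0.00841
  Vd = 0.51544 / 0.00841 = 61.29

61.29


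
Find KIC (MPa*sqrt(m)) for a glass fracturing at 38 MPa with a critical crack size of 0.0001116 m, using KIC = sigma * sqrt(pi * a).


Fracture toughness: KIC = sigma * sqrt(pi * a)
  pi * a = pi * 0.0001116 = 0.000350602
  sqrt(pi * a) = 0.018724
  KIC = 38 * 0.018724 = 0.712 MPa*sqrt(m)

0.712 MPa*sqrt(m)


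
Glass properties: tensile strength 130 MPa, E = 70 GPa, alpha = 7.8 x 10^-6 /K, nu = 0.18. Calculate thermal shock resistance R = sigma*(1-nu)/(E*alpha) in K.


Thermal shock resistance: R = sigma * (1 - nu) / (E * alpha)
  Numerator = 130 * (1 - 0.18) = 106.6
  Denominator = 70 * 1000 * (7.8 x 10^-6) = 0.546
  R = 106.6 / 0.546 = 195.2 K

195.2 K


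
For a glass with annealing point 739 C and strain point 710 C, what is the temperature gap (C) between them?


Gap = T_anneal - T_strain:
  gap = 739 - 710 = 29 C

29 C


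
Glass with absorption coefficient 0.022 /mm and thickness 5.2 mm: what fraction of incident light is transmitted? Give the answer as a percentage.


Beer-Lambert law: T = exp(-alpha * thickness)
  exponent = -0.022 * 5.2 = -0.1144
  T = exp(-0.1144) = 0.8919
  Percentage = 0.8919 * 100 = 89.19%

89.19%


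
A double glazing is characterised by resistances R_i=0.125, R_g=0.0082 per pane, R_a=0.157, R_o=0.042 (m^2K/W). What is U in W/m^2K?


Total thermal resistance (series):
  R_total = R_in + R_glass + R_air + R_glass + R_out
  R_total = 0.125 + 0.0082 + 0.157 + 0.0082 + 0.042 = 0.3404 m^2K/W
U-value = 1 / R_total = 1 / 0.3404 = 2.938 W/m^2K

2.938 W/m^2K


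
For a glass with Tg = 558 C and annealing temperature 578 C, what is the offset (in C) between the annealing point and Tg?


Offset = T_anneal - Tg:
  offset = 578 - 558 = 20 C

20 C


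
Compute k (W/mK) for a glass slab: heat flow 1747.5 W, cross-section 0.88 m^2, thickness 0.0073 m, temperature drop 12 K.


Fourier's law rearranged: k = Q * t / (A * dT)
  Numerator = 1747.5 * 0.0073 = 12.75675
  Denominator = 0.88 * 12 = 10.56
  k = 12.75675 / 10.56 = 1.208 W/mK

1.208 W/mK


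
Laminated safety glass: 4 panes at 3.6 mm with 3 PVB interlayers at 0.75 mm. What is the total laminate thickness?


Total thickness = glass contribution + PVB contribution
  Glass: 4 * 3.6 = 14.4 mm
  PVB: 3 * 0.75 = 2.25 mm
  Total = 14.4 + 2.25 = 16.65 mm

16.65 mm


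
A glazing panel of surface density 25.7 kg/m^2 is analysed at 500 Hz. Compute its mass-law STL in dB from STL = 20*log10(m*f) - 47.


Mass law: STL = 20 * log10(m * f) - 47
  m * f = 25.7 * 500 = 12850
  log10(12850) = 4.1089
  STL = 20 * 4.1089 - 47 = 82.178 - 47 = 35.2 dB

35.2 dB


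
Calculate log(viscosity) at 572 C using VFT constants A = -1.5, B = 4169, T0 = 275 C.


VFT equation: log(eta) = A + B / (T - T0)
  T - T0 = 572 - 275 = 297
  B / (T - T0) = 4169 / 297 = 14.037
  log(eta) = -1.5 + 14.037 = 12.537

12.537


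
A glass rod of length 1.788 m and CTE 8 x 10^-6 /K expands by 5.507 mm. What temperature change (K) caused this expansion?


Rearrange dL = alpha * L0 * dT for dT:
  dT = dL / (alpha * L0)
  dL (m) = 5.507 / 1000 = 0.005507
  dT = 0.005507 / ((8 x 10^-6) * 1.788) = 385.0 K

385.0 K


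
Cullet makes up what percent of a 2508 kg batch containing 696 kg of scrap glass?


Cullet ratio = (cullet mass / total batch mass) * 100
  Ratio = 696 / 2508 * 100 = 27.75%

27.75%


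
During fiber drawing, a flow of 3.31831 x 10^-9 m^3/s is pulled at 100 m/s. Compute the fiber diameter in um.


Cross-sectional area from continuity:
  A = Q / v = 3.31831 x 10^-9 / 100 = 3.31831 x 10^-11 m^2
Diameter from circular cross-section:
  d = sqrt(4A / pi) * 10^6 (m -> um)
  d = sqrt(4 * 3.31831 x 10^-11 / pi) * 10^6 = 6.5 um

6.5 um


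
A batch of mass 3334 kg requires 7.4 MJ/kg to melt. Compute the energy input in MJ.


Total energy = mass * specific energy
  E = 3334 * 7.4 = 24671.6 MJ

24671.6 MJ


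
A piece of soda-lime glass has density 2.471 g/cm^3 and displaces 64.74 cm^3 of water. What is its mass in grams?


Rearrange rho = m / V:
  m = rho * V
  m = 2.471 * 64.74 = 159.973 g

159.973 g


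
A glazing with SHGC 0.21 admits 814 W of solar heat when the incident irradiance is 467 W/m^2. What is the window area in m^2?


Rearrange Q = Area * SHGC * Irradiance:
  Area = Q / (SHGC * Irradiance)
  Area = 814 / (0.21 * 467) = 8.3 m^2

8.3 m^2


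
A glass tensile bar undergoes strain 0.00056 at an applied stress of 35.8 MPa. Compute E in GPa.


Young's modulus: E = stress / strain
  E = 35.8 MPa / 0.00056 = 63928.57 MPa
Convert to GPa: 63928.57 / 1000 = 63.93 GPa

63.93 GPa


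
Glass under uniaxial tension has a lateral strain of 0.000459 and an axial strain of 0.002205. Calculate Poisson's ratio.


Poisson's ratio: nu = lateral strain / axial strain
  nu = 0.000459 / 0.002205 = 0.2082

0.2082


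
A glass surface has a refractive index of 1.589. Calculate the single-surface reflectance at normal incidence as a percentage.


Fresnel reflectance at normal incidence:
  R = ((n - 1)/(n + 1))^2
  (n - 1)/(n + 1) = (1.589 - 1)/(1.589 + 1) = 0.227501
  R = 0.227501^2 = 0.0517567
  R(%) = 0.0517567 * 100 = 5.176%

5.176%


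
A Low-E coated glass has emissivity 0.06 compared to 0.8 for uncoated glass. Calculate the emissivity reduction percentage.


Percentage reduction = (1 - coated/uncoated) * 100
  Ratio = 0.06 / 0.8 = 0.075
  Reduction = (1 - 0.075) * 100 = 92.5%

92.5%


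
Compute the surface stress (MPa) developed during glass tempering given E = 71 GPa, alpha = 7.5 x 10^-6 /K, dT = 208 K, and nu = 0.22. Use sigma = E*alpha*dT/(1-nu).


Tempering stress: sigma = E * alpha * dT / (1 - nu)
  E (MPa) = 71 * 1000 = 71000
  Numerator = 71000 * (7.5 x 10^-6) * 208 = 110.76
  Denominator = 1 - 0.22 = 0.78
  sigma = 110.76 / 0.78 = 142.0 MPa

142.0 MPa


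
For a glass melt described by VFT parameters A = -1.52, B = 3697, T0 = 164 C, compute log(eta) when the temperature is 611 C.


VFT equation: log(eta) = A + B / (T - T0)
  T - T0 = 611 - 164 = 447
  B / (T - T0) = 3697 / 447 = 8.271
  log(eta) = -1.52 + 8.271 = 6.751

6.751


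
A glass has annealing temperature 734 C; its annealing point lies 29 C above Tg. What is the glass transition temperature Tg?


Rearrange T_anneal = Tg + offset for Tg:
  Tg = T_anneal - offset = 734 - 29 = 705 C

705 C


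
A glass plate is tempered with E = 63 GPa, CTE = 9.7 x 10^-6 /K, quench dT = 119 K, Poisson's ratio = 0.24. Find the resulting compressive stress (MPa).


Tempering stress: sigma = E * alpha * dT / (1 - nu)
  E (MPa) = 63 * 1000 = 63000
  Numerator = 63000 * (9.7 x 10^-6) * 119 = 72.7209
  Denominator = 1 - 0.24 = 0.76
  sigma = 72.7209 / 0.76 = 95.7 MPa

95.7 MPa


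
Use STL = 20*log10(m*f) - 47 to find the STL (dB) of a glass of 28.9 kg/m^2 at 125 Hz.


Mass law: STL = 20 * log10(m * f) - 47
  m * f = 28.9 * 125 = 3612.5
  log10(3612.5) = 3.55781
  STL = 20 * 3.55781 - 47 = 71.1562 - 47 = 24.2 dB

24.2 dB


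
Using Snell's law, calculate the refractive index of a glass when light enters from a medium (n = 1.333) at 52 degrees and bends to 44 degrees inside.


Apply Snell's law: n1 * sin(theta1) = n2 * sin(theta2)
  n2 = n1 * sin(theta1) / sin(theta2)
  sin(52) = 0.788011
  sin(44) = 0.694658
  n2 = 1.333 * 0.788011 / 0.694658 = 1.5121

1.5121


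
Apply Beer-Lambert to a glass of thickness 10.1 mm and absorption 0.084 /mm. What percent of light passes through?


Beer-Lambert law: T = exp(-alpha * thickness)
  exponent = -0.084 * 10.1 = -0.8484
  T = exp(-0.8484) = 0.4281
  Percentage = 0.4281 * 100 = 42.81%

42.81%


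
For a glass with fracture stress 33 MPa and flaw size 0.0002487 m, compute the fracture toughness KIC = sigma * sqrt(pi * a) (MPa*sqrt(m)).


Fracture toughness: KIC = sigma * sqrt(pi * a)
  pi * a = pi * 0.0002487 = 0.000781314
  sqrt(pi * a) = 0.027952
  KIC = 33 * 0.027952 = 0.922 MPa*sqrt(m)

0.922 MPa*sqrt(m)


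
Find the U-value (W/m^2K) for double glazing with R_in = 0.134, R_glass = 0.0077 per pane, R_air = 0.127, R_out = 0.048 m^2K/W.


Total thermal resistance (series):
  R_total = R_in + R_glass + R_air + R_glass + R_out
  R_total = 0.134 + 0.0077 + 0.127 + 0.0077 + 0.048 = 0.3244 m^2K/W
U-value = 1 / R_total = 1 / 0.3244 = 3.083 W/m^2K

3.083 W/m^2K


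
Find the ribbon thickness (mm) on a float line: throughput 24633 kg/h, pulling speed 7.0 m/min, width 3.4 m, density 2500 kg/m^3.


Ribbon cross-section from mass balance:
  Volume rate = throughput / density = 24633 / 2500 = 9.8532 m^3/h
  thickness = volume rate / (speed * 60 * width), i.e.
  thickness = throughput / (60 * speed * width * density) * 1000
  thickness = 24633 / (60 * 7.0 * 3.4 * 2500) * 1000 = 6.9 mm

6.9 mm


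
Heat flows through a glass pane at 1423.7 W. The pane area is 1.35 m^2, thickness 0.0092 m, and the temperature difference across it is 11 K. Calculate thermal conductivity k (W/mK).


Fourier's law rearranged: k = Q * t / (A * dT)
  Numerator = 1423.7 * 0.0092 = 13.09804
  Denominator = 1.35 * 11 = 14.85
  k = 13.09804 / 14.85 = 0.882 W/mK

0.882 W/mK


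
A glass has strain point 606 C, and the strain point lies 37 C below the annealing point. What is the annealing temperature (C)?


T_anneal = T_strain + gap:
  T_anneal = 606 + 37 = 643 C

643 C


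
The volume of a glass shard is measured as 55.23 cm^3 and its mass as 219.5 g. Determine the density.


Use the definition of density:
  rho = mass / volume
  rho = 219.5 / 55.23 = 3.974 g/cm^3

3.974 g/cm^3


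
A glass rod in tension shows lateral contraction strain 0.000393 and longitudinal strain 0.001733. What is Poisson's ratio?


Poisson's ratio: nu = lateral strain / axial strain
  nu = 0.000393 / 0.001733 = 0.2268

0.2268


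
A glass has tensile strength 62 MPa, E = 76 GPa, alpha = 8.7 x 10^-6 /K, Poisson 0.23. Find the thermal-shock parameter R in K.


Thermal shock resistance: R = sigma * (1 - nu) / (E * alpha)
  Numerator = 62 * (1 - 0.23) = 47.74
  Denominator = 76 * 1000 * (8.7 x 10^-6) = 0.6612
  R = 47.74 / 0.6612 = 72.2 K

72.2 K


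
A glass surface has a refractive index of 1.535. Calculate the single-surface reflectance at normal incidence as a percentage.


Fresnel reflectance at normal incidence:
  R = ((n - 1)/(n + 1))^2
  (n - 1)/(n + 1) = (1.535 - 1)/(1.535 + 1) = 0.211045
  R = 0.211045^2 = 0.04454
  R(%) = 0.04454 * 100 = 4.454%

4.454%


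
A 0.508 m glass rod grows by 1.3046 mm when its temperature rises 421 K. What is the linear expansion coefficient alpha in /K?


Rearrange dL = alpha * L0 * dT for alpha:
  alpha = dL / (L0 * dT)
  alpha = (1.3046 / 1000) / (0.508 * 421) = 0.0000061 /K = 6.1 x 10^-6 /K

6.1 x 10^-6 /K


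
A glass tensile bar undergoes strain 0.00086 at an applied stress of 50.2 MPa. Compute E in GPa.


Young's modulus: E = stress / strain
  E = 50.2 MPa / 0.00086 = 58372.09 MPa
Convert to GPa: 58372.09 / 1000 = 58.37 GPa

58.37 GPa


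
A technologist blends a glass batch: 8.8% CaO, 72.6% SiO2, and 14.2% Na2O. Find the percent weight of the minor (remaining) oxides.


Sum the three major oxides:
  SiO2 + Na2O + CaO = 72.6 + 14.2 + 8.8 = 95.6%
Subtract from 100%:
  Others = 100 - 95.6 = 4.4%

4.4%


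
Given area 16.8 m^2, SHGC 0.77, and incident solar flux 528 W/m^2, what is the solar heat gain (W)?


Solar heat gain: Q = Area * SHGC * Irradiance
  Q = 16.8 * 0.77 * 528 = 6830.2 W

6830.2 W


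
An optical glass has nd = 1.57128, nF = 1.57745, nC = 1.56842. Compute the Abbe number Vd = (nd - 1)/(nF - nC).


Abbe number formula: Vd = (nd - 1) / (nF - nC)
  nd - 1 = 1.57128 - 1 = 0.57128
  nF - nC = 1.57745 - 1.56842 = 0.00903
  Vd = 0.57128 / 0.00903 = 63.26

63.26


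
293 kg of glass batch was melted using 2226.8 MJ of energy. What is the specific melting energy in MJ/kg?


Rearrange E = m * s for s:
  s = E / m
  s = 2226.8 / 293 = 7.6 MJ/kg

7.6 MJ/kg


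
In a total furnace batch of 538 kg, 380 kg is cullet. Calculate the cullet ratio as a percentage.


Cullet ratio = (cullet mass / total batch mass) * 100
  Ratio = 380 / 538 * 100 = 70.63%

70.63%


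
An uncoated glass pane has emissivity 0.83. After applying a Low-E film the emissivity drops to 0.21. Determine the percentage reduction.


Percentage reduction = (1 - coated/uncoated) * 100
  Ratio = 0.21 / 0.83 = 0.253
  Reduction = (1 - 0.253) * 100 = 74.7%

74.7%


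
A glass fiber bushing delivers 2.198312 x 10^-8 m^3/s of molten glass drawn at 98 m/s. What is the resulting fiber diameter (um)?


Cross-sectional area from continuity:
  A = Q / v = 2.198312 x 10^-8 / 98 = 2.243176 x 10^-10 m^2
Diameter from circular cross-section:
  d = sqrt(4A / pi) * 10^6 (m -> um)
  d = sqrt(4 * 2.243176 x 10^-10 / pi) * 10^6 = 16.9 um

16.9 um


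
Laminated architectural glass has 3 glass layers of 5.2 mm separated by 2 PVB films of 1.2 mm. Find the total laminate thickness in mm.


Total thickness = glass contribution + PVB contribution
  Glass: 3 * 5.2 = 15.6 mm
  PVB: 2 * 1.2 = 2.4 mm
  Total = 15.6 + 2.4 = 18.0 mm

18.0 mm


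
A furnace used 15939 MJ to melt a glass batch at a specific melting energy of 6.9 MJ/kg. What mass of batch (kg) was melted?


Rearrange E = m * s for m:
  m = E / s
  m = 15939 / 6.9 = 2310.0 kg

2310.0 kg


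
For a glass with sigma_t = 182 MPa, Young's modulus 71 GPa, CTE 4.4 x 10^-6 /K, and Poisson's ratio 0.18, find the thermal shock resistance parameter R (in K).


Thermal shock resistance: R = sigma * (1 - nu) / (E * alpha)
  Numerator = 182 * (1 - 0.18) = 149.24
  Denominator = 71 * 1000 * (4.4 x 10^-6) = 0.3124
  R = 149.24 / 0.3124 = 477.7 K

477.7 K


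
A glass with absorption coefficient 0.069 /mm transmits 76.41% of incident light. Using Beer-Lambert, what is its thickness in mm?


Rearrange T = exp(-alpha * thickness):
  thickness = -ln(T) / alpha
  T = 76.41/100 = 0.7641
  ln(T) = -0.26906
  -ln(T) = 0.26906
  thickness = 0.26906 / 0.069 = 3.9 mm

3.9 mm


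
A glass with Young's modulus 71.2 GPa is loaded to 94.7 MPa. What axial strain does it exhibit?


Rearrange E = sigma / epsilon:
  epsilon = sigma / E
  E (MPa) = 71.2 * 1000 = 71200
  epsilon = 94.7 / 71200 = 0.00133

0.00133


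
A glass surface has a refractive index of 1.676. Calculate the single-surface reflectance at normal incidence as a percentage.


Fresnel reflectance at normal incidence:
  R = ((n - 1)/(n + 1))^2
  (n - 1)/(n + 1) = (1.676 - 1)/(1.676 + 1) = 0.252616
  R = 0.252616^2 = 0.0638148
  R(%) = 0.0638148 * 100 = 6.381%

6.381%


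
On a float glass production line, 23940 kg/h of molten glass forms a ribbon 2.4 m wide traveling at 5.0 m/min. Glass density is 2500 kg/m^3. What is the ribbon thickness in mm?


Ribbon cross-section from mass balance:
  Volume rate = throughput / density = 23940 / 2500 = 9.576 m^3/h
  thickness = volume rate / (speed * 60 * width), i.e.
  thickness = throughput / (60 * speed * width * density) * 1000
  thickness = 23940 / (60 * 5.0 * 2.4 * 2500) * 1000 = 13.3 mm

13.3 mm


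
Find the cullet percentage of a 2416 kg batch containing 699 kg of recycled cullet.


Cullet ratio = (cullet mass / total batch mass) * 100
  Ratio = 699 / 2416 * 100 = 28.93%

28.93%


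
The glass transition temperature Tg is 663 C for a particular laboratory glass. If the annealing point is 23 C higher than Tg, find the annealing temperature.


The annealing temperature is Tg plus the offset:
  T_anneal = 663 + 23 = 686 C

686 C


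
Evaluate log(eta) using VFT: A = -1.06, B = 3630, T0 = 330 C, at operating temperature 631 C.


VFT equation: log(eta) = A + B / (T - T0)
  T - T0 = 631 - 330 = 301
  B / (T - T0) = 3630 / 301 = 12.06
  log(eta) = -1.06 + 12.06 = 11.0

11.0


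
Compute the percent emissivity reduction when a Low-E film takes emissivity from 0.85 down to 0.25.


Percentage reduction = (1 - coated/uncoated) * 100
  Ratio = 0.25 / 0.85 = 0.2941
  Reduction = (1 - 0.2941) * 100 = 70.6%

70.6%


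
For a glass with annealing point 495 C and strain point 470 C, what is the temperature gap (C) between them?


Gap = T_anneal - T_strain:
  gap = 495 - 470 = 25 C

25 C


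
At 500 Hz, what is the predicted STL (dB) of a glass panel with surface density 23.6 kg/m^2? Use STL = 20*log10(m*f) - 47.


Mass law: STL = 20 * log10(m * f) - 47
  m * f = 23.6 * 500 = 11800
  log10(11800) = 4.07188
  STL = 20 * 4.07188 - 47 = 81.4376 - 47 = 34.4 dB

34.4 dB


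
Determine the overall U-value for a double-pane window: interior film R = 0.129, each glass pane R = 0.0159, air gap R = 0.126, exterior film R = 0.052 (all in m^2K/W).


Total thermal resistance (series):
  R_total = R_in + R_glass + R_air + R_glass + R_out
  R_total = 0.129 + 0.0159 + 0.126 + 0.0159 + 0.052 = 0.3388 m^2K/W
U-value = 1 / R_total = 1 / 0.3388 = 2.952 W/m^2K

2.952 W/m^2K


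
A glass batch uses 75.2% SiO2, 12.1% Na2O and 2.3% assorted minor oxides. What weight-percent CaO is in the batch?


Pieces sum to 100%:
  CaO = 100 - (SiO2 + Na2O + others)
  CaO = 100 - (75.2 + 12.1 + 2.3) = 10.4%

10.4%


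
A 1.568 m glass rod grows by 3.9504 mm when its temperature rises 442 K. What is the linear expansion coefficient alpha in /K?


Rearrange dL = alpha * L0 * dT for alpha:
  alpha = dL / (L0 * dT)
  alpha = (3.9504 / 1000) / (1.568 * 442) = 0.0000057 /K = 5.7 x 10^-6 /K

5.7 x 10^-6 /K


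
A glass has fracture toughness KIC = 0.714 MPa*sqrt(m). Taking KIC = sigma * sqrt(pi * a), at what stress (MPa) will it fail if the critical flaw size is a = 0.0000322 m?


Rearrange KIC = sigma * sqrt(pi * a):
  sigma = KIC / sqrt(pi * a)
  sqrt(pi * 0.0000322) = 0.010058
  sigma = 0.714 / 0.010058 = 70.99 MPa

70.99 MPa


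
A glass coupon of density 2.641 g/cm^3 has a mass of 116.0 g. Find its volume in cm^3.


Rearrange rho = m / V:
  V = m / rho
  V = 116.0 / 2.641 = 43.923 cm^3

43.923 cm^3


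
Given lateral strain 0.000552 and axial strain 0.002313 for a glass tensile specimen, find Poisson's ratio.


Poisson's ratio: nu = lateral strain / axial strain
  nu = 0.000552 / 0.002313 = 0.2387

0.2387


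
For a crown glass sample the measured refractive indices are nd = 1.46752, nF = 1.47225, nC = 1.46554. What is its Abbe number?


Abbe number formula: Vd = (nd - 1) / (nF - nC)
  nd - 1 = 1.46752 - 1 = 0.46752
  nF - nC = 1.47225 - 1.46554 = 0.00671
  Vd = 0.46752 / 0.00671 = 69.68

69.68


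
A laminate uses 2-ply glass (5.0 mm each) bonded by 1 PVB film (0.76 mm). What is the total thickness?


Total thickness = glass contribution + PVB contribution
  Glass: 2 * 5.0 = 10.0 mm
  PVB: 1 * 0.76 = 0.76 mm
  Total = 10.0 + 0.76 = 10.76 mm

10.76 mm


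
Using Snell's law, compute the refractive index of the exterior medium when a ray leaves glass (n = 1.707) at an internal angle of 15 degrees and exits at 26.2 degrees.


Apply Snell's law: n1 * sin(theta1) = n2 * sin(theta2)
  n2 = n1 * sin(theta1) / sin(theta2)
  sin(15) = 0.258819
  sin(26.2) = 0.441506
  n2 = 1.707 * 0.258819 / 0.441506 = 1.0007

1.0007


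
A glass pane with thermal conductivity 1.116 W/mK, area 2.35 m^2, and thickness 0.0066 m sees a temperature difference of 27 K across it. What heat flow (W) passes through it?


Fourier's law: Q = k * A * dT / t
  Q = 1.116 * 2.35 * 27 / 0.0066
  Q = 70.8102 / 0.0066 = 10728.8 W

10728.8 W


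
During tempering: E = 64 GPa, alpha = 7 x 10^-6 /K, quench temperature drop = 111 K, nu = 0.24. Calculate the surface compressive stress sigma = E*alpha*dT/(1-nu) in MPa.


Tempering stress: sigma = E * alpha * dT / (1 - nu)
  E (MPa) = 64 * 1000 = 64000
  Numerator = 64000 * (7 x 10^-6) * 111 = 49.728
  Denominator = 1 - 0.24 = 0.76
  sigma = 49.728 / 0.76 = 65.4 MPa

65.4 MPa


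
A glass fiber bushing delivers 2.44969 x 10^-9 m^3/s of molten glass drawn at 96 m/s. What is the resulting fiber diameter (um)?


Cross-sectional area from continuity:
  A = Q / v = 2.44969 x 10^-9 / 96 = 2.55176 x 10^-11 m^2
Diameter from circular cross-section:
  d = sqrt(4A / pi) * 10^6 (m -> um)
  d = sqrt(4 * 2.55176 x 10^-11 / pi) * 10^6 = 5.7 um

5.7 um


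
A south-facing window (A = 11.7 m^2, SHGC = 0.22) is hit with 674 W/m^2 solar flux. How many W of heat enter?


Solar heat gain: Q = Area * SHGC * Irradiance
  Q = 11.7 * 0.22 * 674 = 1734.9 W

1734.9 W


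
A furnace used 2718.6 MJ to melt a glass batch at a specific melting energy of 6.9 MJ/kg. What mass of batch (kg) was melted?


Rearrange E = m * s for m:
  m = E / s
  m = 2718.6 / 6.9 = 394.0 kg

394.0 kg


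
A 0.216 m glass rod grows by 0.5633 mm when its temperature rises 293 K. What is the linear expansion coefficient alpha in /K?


Rearrange dL = alpha * L0 * dT for alpha:
  alpha = dL / (L0 * dT)
  alpha = (0.5633 / 1000) / (0.216 * 293) = 0.000008901 /K = 8.901 x 10^-6 /K

8.901 x 10^-6 /K


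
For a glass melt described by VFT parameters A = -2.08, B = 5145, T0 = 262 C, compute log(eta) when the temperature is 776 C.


VFT equation: log(eta) = A + B / (T - T0)
  T - T0 = 776 - 262 = 514
  B / (T - T0) = 5145 / 514 = 10.01
  log(eta) = -2.08 + 10.01 = 7.93

7.93


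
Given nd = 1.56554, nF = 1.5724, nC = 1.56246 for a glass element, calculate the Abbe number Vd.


Abbe number formula: Vd = (nd - 1) / (nF - nC)
  nd - 1 = 1.56554 - 1 = 0.56554
  nF - nC = 1.5724 - 1.56246 = 0.00994
  Vd = 0.56554 / 0.00994 = 56.9

56.9


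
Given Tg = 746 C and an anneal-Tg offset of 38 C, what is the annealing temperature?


The annealing temperature is Tg plus the offset:
  T_anneal = 746 + 38 = 784 C

784 C


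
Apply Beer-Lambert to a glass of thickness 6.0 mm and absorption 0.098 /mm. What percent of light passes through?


Beer-Lambert law: T = exp(-alpha * thickness)
  exponent = -0.098 * 6.0 = -0.588
  T = exp(-0.588) = 0.5554
  Percentage = 0.5554 * 100 = 55.54%

55.54%


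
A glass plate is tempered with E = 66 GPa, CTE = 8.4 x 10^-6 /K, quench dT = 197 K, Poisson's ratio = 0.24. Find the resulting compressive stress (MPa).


Tempering stress: sigma = E * alpha * dT / (1 - nu)
  E (MPa) = 66 * 1000 = 66000
  Numerator = 66000 * (8.4 x 10^-6) * 197 = 109.2168
  Denominator = 1 - 0.24 = 0.76
  sigma = 109.2168 / 0.76 = 143.7 MPa

143.7 MPa


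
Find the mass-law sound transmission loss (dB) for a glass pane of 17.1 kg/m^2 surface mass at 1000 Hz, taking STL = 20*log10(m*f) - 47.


Mass law: STL = 20 * log10(m * f) - 47
  m * f = 17.1 * 1000 = 17100
  log10(17100) = 4.233
  STL = 20 * 4.233 - 47 = 84.66 - 47 = 37.7 dB

37.7 dB


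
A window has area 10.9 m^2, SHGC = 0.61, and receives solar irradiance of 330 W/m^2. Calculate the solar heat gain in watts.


Solar heat gain: Q = Area * SHGC * Irradiance
  Q = 10.9 * 0.61 * 330 = 2194.2 W

2194.2 W


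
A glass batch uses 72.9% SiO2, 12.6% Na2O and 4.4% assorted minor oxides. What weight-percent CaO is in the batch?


Pieces sum to 100%:
  CaO = 100 - (SiO2 + Na2O + others)
  CaO = 100 - (72.9 + 12.6 + 4.4) = 10.1%

10.1%


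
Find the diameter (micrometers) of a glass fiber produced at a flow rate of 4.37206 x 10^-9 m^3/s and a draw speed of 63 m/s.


Cross-sectional area from continuity:
  A = Q / v = 4.37206 x 10^-9 / 63 = 6.939778 x 10^-11 m^2
Diameter from circular cross-section:
  d = sqrt(4A / pi) * 10^6 (m -> um)
  d = sqrt(4 * 6.939778 x 10^-11 / pi) * 10^6 = 9.4 um

9.4 um


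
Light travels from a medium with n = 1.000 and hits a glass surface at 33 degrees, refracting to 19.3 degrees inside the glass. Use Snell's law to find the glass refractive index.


Apply Snell's law: n1 * sin(theta1) = n2 * sin(theta2)
  n2 = n1 * sin(theta1) / sin(theta2)
  sin(33) = 0.544639
  sin(19.3) = 0.330514
  n2 = 1.000 * 0.544639 / 0.330514 = 1.6479

1.6479


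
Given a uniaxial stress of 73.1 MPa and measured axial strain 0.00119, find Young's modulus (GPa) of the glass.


Young's modulus: E = stress / strain
  E = 73.1 MPa / 0.00119 = 61428.57 MPa
Convert to GPa: 61428.57 / 1000 = 61.43 GPa

61.43 GPa


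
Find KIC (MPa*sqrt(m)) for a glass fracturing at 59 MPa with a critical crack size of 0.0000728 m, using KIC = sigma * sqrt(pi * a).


Fracture toughness: KIC = sigma * sqrt(pi * a)
  pi * a = pi * 0.0000728 = 0.000228708
  sqrt(pi * a) = 0.015123
  KIC = 59 * 0.015123 = 0.892 MPa*sqrt(m)

0.892 MPa*sqrt(m)


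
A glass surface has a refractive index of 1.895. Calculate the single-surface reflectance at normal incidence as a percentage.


Fresnel reflectance at normal incidence:
  R = ((n - 1)/(n + 1))^2
  (n - 1)/(n + 1) = (1.895 - 1)/(1.895 + 1) = 0.309154
  R = 0.309154^2 = 0.0955762
  R(%) = 0.0955762 * 100 = 9.558%

9.558%


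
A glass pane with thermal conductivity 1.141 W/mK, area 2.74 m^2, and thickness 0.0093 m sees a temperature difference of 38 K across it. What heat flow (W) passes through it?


Fourier's law: Q = k * A * dT / t
  Q = 1.141 * 2.74 * 38 / 0.0093
  Q = 118.80092 / 0.0093 = 12774.3 W

12774.3 W


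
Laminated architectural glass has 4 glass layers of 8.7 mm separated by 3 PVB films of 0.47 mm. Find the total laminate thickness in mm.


Total thickness = glass contribution + PVB contribution
  Glass: 4 * 8.7 = 34.8 mm
  PVB: 3 * 0.47 = 1.41 mm
  Total = 34.8 + 1.41 = 36.21 mm

36.21 mm


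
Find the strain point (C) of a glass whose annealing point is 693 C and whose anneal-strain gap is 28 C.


Strain point = annealing point - difference:
  T_strain = 693 - 28 = 665 C

665 C


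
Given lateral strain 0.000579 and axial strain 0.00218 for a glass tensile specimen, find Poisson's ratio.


Poisson's ratio: nu = lateral strain / axial strain
  nu = 0.000579 / 0.00218 = 0.2656

0.2656


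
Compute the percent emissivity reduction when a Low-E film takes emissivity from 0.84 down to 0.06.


Percentage reduction = (1 - coated/uncoated) * 100
  Ratio = 0.06 / 0.84 = 0.0714
  Reduction = (1 - 0.0714) * 100 = 92.9%

92.9%


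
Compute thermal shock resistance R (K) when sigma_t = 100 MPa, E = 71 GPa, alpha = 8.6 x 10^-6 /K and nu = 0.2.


Thermal shock resistance: R = sigma * (1 - nu) / (E * alpha)
  Numerator = 100 * (1 - 0.2) = 80.0
  Denominator = 71 * 1000 * (8.6 x 10^-6) = 0.6106
  R = 80.0 / 0.6106 = 131.0 K

131.0 K


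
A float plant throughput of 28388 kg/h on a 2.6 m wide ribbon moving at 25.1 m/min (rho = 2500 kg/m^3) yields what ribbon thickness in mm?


Ribbon cross-section from mass balance:
  Volume rate = throughput / density = 28388 / 2500 = 11.3552 m^3/h
  thickness = volume rate / (speed * 60 * width), i.e.
  thickness = throughput / (60 * speed * width * density) * 1000
  thickness = 28388 / (60 * 25.1 * 2.6 * 2500) * 1000 = 2.9 mm

2.9 mm


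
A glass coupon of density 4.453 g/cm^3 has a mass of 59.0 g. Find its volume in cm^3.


Rearrange rho = m / V:
  V = m / rho
  V = 59.0 / 4.453 = 13.249 cm^3

13.249 cm^3
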